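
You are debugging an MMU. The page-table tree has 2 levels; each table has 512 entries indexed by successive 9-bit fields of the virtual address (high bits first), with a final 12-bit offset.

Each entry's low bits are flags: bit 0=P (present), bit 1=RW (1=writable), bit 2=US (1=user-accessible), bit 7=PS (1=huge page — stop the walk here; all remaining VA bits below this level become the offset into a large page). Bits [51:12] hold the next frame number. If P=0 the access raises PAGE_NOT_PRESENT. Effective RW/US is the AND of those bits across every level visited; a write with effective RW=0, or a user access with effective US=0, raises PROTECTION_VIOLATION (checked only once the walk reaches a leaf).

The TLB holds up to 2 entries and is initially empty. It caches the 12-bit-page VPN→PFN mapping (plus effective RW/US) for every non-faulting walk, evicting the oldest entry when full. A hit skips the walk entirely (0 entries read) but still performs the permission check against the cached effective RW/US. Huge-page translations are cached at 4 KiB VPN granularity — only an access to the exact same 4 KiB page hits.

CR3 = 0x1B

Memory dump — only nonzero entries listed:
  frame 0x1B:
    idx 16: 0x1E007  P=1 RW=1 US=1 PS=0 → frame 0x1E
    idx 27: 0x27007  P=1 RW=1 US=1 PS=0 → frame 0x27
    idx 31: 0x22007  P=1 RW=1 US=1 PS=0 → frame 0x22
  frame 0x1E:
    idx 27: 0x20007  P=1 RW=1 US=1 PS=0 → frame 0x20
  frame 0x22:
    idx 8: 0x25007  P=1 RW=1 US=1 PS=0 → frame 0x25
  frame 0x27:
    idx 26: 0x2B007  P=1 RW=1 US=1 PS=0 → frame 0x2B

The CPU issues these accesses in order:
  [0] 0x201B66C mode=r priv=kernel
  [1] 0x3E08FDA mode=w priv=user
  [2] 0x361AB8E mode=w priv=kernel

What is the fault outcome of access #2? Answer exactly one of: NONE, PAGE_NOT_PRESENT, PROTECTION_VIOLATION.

Walk each access:
#0 VA=0x201B66C (r,kernel):
  lvl0: tbl 0x1B, slot 16 ⇒ 0x1E007 (P1/RW1/US1/PS0)
  lvl1: tbl 0x1E, slot 27 ⇒ 0x20007 (P1/RW1/US1/PS0)
  → PA=0x2066C  (2 entries read)
#1 VA=0x3E08FDA (w,user):
  lvl0: tbl 0x1B, slot 31 ⇒ 0x22007 (P1/RW1/US1/PS0)
  lvl1: tbl 0x22, slot 8 ⇒ 0x25007 (P1/RW1/US1/PS0)
  → PA=0x25FDA  (2 entries read)
#2 VA=0x361AB8E (w,kernel):
  lvl0: tbl 0x1B, slot 27 ⇒ 0x27007 (P1/RW1/US1/PS0)
  lvl1: tbl 0x27, slot 26 ⇒ 0x2B007 (P1/RW1/US1/PS0)
  → PA=0x2BB8E  (2 entries read)

Access #2 fault: NONE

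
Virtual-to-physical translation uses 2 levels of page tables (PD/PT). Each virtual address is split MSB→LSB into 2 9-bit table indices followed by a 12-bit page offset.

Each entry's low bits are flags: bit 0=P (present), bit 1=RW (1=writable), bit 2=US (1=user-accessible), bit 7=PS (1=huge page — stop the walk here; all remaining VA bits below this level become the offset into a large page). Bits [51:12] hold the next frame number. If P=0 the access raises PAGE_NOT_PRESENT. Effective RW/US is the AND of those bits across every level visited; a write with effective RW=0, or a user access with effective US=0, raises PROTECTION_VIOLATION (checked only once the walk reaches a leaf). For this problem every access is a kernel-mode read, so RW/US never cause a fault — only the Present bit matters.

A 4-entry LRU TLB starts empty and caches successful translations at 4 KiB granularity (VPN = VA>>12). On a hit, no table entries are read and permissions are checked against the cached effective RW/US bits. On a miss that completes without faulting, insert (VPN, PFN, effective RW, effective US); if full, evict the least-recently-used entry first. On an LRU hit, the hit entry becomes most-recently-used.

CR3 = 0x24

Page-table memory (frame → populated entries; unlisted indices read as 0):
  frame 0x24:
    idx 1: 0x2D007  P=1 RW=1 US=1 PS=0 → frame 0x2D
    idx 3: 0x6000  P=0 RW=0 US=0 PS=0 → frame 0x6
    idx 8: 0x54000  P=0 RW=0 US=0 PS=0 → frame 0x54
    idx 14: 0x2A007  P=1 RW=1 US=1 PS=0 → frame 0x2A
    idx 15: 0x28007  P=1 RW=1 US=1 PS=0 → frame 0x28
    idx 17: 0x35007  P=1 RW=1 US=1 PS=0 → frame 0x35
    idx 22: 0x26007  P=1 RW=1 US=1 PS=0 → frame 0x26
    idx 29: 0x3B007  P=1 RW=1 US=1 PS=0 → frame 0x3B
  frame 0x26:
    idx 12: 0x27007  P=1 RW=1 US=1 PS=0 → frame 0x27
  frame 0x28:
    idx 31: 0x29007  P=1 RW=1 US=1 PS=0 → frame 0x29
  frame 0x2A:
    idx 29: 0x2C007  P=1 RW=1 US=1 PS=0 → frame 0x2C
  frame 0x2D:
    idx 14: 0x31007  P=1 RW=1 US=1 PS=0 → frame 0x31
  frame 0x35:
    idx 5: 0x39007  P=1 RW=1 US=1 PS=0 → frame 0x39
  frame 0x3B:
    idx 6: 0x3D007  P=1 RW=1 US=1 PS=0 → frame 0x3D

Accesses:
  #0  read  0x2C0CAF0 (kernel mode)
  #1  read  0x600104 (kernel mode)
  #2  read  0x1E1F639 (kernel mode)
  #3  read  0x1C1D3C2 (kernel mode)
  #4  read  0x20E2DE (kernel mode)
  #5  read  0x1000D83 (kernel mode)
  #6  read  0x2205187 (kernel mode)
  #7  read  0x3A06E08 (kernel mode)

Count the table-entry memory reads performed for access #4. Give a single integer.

Per-access translation:
#0 VA=0x2C0CAF0 (r,kernel):
  [0] read 0x24 idx=22: raw=0x26007 flags P=1 W=1 U=1 S=0
  [1] read 0x26 idx=12: raw=0x27007 flags P=1 W=1 U=1 S=0
  → PA=0x27AF0  (2 entries read)
#1 VA=0x600104 (r,kernel):
  [0] read 0x24 idx=3: raw=0x6000 flags P=0 W=0 U=0 S=0
  → PAGE_NOT_PRESENT  (1 entries read)
#2 VA=0x1E1F639 (r,kernel):
  [0] read 0x24 idx=15: raw=0x28007 flags P=1 W=1 U=1 S=0
  [1] read 0x28 idx=31: raw=0x29007 flags P=1 W=1 U=1 S=0
  → PA=0x29639  (2 entries read)
#3 VA=0x1C1D3C2 (r,kernel):
  [0] read 0x24 idx=14: raw=0x2A007 flags P=1 W=1 U=1 S=0
  [1] read 0x2A idx=29: raw=0x2C007 flags P=1 W=1 U=1 S=0
  → PA=0x2C3C2  (2 entries read)
#4 VA=0x20E2DE (r,kernel):
  [0] read 0x24 idx=1: raw=0x2D007 flags P=1 W=1 U=1 S=0
  [1] read 0x2D idx=14: raw=0x31007 flags P=1 W=1 U=1 S=0
  → PA=0x312DE  (2 entries read)
#5 VA=0x1000D83 (r,kernel):
  [0] read 0x24 idx=8: raw=0x54000 flags P=0 W=0 U=0 S=0
  → PAGE_NOT_PRESENT  (1 entries read)
#6 VA=0x2205187 (r,kernel):
  [0] read 0x24 idx=17: raw=0x35007 flags P=1 W=1 U=1 S=0
  [1] read 0x35 idx=5: raw=0x39007 flags P=1 W=1 U=1 S=0
  → PA=0x39187  (2 entries read)
#7 VA=0x3A06E08 (r,kernel):
  [0] read 0x24 idx=29: raw=0x3B007 flags P=1 W=1 U=1 S=0
  [1] read 0x3B idx=6: raw=0x3D007 flags P=1 W=1 U=1 S=0
  → PA=0x3DE08  (2 entries read)

Entries read for #4: 2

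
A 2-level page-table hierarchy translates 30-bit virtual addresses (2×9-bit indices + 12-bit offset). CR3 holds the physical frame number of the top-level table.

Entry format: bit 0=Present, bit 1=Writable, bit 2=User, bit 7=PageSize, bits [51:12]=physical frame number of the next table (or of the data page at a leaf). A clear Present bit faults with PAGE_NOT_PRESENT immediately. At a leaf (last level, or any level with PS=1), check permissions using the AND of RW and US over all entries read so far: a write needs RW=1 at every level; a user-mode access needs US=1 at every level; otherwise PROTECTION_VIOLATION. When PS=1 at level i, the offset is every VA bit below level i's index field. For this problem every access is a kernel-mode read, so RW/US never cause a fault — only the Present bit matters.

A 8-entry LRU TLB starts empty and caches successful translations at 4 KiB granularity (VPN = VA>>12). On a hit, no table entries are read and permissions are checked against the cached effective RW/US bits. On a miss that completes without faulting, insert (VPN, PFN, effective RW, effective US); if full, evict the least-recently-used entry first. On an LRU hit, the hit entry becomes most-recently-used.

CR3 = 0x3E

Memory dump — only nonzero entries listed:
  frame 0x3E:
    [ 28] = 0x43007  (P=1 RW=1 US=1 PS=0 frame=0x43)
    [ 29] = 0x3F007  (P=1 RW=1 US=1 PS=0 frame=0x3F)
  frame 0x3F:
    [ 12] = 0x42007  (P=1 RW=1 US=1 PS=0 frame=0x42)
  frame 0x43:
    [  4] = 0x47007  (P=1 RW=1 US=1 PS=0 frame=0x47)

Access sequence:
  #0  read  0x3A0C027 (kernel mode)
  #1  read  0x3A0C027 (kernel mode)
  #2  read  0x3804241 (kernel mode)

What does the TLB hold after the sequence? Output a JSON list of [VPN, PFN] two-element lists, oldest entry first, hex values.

Walk each access:
#0 VA=0x3A0C027 (r,kernel):
  L0: frame=0x3E idx=29 entry=0x3F007 [P=1 RW=1 US=1 PS=0]
  L1: frame=0x3F idx=12 entry=0x42007 [P=1 RW=1 US=1 PS=0]
  → PA=0x42027  (2 entries read)
#1 VA=0x3A0C027 (r,kernel):
  TLB hit vpn=0x3A0C → PA=0x42027
#2 VA=0x3804241 (r,kernel):
  L0: frame=0x3E idx=28 entry=0x43007 [P=1 RW=1 US=1 PS=0]
  L1: frame=0x43 idx=4 entry=0x47007 [P=1 RW=1 US=1 PS=0]
  → PA=0x47241  (2 entries read)

TLB: [["0x3A0C", "0x42"], ["0x3804", "0x47"]]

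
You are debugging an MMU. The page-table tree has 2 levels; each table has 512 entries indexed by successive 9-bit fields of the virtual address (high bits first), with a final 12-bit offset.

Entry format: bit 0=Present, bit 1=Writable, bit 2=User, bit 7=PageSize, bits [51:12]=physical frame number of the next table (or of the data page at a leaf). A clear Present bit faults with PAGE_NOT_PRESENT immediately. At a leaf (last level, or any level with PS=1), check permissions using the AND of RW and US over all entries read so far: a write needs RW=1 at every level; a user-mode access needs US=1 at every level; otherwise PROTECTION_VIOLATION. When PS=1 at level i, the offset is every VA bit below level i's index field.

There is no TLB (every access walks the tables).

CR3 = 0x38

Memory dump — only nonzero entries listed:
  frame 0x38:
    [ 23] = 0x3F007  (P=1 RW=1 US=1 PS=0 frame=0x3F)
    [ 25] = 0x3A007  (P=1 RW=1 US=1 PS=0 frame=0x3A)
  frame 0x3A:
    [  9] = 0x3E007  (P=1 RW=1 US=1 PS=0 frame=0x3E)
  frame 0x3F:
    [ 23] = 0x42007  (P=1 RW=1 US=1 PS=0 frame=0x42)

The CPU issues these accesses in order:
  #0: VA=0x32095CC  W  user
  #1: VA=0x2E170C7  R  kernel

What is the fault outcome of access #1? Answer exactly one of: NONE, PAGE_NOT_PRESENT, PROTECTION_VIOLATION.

Trace:
#0 VA=0x32095CC (w,user):
  L0: frame=0x38 idx=25 entry=0x3A007 [P=1 RW=1 US=1 PS=0]
  L1: frame=0x3A idx=9 entry=0x3E007 [P=1 RW=1 US=1 PS=0]
  → PA=0x3E5CC  (2 entries read)
#1 VA=0x2E170C7 (r,kernel):
  L0: frame=0x38 idx=23 entry=0x3F007 [P=1 RW=1 US=1 PS=0]
  L1: frame=0x3F idx=23 entry=0x42007 [P=1 RW=1 US=1 PS=0]
  → PA=0x420C7  (2 entries read)

Access #1 fault: NONE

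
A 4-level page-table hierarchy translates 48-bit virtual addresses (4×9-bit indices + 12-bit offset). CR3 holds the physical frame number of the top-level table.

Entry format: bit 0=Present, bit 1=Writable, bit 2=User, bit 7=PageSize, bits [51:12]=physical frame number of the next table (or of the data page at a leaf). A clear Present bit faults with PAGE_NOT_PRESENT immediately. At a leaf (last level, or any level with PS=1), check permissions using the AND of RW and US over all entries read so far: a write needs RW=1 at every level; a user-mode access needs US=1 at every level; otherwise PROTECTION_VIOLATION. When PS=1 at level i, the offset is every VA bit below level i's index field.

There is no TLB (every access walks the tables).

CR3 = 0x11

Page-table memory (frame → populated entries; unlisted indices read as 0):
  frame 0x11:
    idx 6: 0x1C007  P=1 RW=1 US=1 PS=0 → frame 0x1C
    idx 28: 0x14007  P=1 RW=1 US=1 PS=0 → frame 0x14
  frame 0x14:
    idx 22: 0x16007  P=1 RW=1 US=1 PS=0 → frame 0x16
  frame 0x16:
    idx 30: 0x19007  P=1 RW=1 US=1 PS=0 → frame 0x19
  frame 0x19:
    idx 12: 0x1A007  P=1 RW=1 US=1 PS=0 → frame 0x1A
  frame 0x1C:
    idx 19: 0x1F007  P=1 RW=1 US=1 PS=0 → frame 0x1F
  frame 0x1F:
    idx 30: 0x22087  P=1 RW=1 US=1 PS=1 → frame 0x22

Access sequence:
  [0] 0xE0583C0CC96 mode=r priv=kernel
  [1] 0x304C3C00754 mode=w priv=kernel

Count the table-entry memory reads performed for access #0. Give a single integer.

Trace:
#0 VA=0xE0583C0CC96 (r,kernel):
  L0: frame=0x11 idx=28 entry=0x14007 [P=1 RW=1 US=1 PS=0]
  L1: frame=0x14 idx=22 entry=0x16007 [P=1 RW=1 US=1 PS=0]
  L2: frame=0x16 idx=30 entry=0x19007 [P=1 RW=1 US=1 PS=0]
  L3: frame=0x19 idx=12 entry=0x1A007 [P=1 RW=1 US=1 PS=0]
  ⇒ phys 0x1AC96  [4 reads]
#1 VA=0x304C3C00754 (w,kernel):
  L0: frame=0x11 idx=6 entry=0x1C007 [P=1 RW=1 US=1 PS=0]
  L1: frame=0x1C idx=19 entry=0x1F007 [P=1 RW=1 US=1 PS=0]
  L2: frame=0x1F idx=30 entry=0x22087 [P=1 RW=1 US=1 PS=1]
  ⇒ phys 0x22754 (huge @L2)  [3 reads]

Entries read for #0: 4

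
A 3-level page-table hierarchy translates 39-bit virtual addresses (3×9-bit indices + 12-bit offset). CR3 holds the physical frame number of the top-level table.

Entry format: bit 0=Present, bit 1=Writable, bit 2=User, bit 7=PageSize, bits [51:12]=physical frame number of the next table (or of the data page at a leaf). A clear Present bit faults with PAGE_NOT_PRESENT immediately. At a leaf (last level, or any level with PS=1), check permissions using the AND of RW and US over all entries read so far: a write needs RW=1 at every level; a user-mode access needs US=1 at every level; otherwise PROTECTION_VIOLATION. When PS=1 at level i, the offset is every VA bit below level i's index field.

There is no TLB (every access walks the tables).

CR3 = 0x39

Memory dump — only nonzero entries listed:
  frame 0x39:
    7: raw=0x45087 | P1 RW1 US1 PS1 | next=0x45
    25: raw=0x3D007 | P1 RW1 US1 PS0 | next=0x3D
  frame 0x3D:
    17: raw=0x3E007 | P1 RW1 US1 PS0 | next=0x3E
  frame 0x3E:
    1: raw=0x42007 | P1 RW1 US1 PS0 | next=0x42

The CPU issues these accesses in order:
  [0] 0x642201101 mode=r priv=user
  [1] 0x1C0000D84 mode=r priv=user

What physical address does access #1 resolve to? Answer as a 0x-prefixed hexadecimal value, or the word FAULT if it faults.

Trace:
#0 VA=0x642201101 (r,user):
  L0: frame=0x39 idx=25 entry=0x3D007 [P=1 RW=1 US=1 PS=0]
  L1: frame=0x3D idx=17 entry=0x3E007 [P=1 RW=1 US=1 PS=0]
  L2: frame=0x3E idx=1 entry=0x42007 [P=1 RW=1 US=1 PS=0]
  → PA=0x42101  (3 entries read)
#1 VA=0x1C0000D84 (r,user):
  L0: frame=0x39 idx=7 entry=0x45087 [P=1 RW=1 US=1 PS=1]
  → PA=0x45D84 (huge @L0)  (1 entries read)

Access #1 PA: 0x45D84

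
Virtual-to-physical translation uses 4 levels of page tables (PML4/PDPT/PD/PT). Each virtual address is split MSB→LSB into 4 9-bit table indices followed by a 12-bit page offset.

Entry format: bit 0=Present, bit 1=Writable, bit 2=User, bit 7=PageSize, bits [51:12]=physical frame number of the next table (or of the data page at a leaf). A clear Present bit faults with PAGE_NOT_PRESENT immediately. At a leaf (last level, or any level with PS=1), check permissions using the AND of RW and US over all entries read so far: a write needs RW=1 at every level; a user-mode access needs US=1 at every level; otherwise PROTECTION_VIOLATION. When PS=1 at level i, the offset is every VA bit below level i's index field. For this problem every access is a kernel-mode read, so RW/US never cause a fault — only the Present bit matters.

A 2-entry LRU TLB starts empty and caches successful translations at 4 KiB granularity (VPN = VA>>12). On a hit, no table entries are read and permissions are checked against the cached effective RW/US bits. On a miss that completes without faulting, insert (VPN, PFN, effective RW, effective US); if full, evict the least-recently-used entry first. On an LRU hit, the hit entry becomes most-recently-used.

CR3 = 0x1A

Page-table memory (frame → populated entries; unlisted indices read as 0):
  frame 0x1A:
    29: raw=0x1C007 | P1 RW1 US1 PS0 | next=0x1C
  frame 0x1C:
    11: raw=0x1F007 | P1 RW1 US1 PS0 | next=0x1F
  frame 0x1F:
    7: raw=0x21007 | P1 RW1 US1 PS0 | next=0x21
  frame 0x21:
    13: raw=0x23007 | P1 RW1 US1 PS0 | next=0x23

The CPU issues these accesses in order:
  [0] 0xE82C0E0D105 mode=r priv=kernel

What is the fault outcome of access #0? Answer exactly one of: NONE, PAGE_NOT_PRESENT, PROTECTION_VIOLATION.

Trace:
#0 VA=0xE82C0E0D105 (r,kernel):
  [0] read 0x1A idx=29: raw=0x1C007 flags P=1 W=1 U=1 S=0
  [1] read 0x1C idx=11: raw=0x1F007 flags P=1 W=1 U=1 S=0
  [2] read 0x1F idx=7: raw=0x21007 flags P=1 W=1 U=1 S=0
  [3] read 0x21 idx=13: raw=0x23007 flags P=1 W=1 U=1 S=0
  ✓ 0x23105  — 4 lookups

Access #0 fault: NONE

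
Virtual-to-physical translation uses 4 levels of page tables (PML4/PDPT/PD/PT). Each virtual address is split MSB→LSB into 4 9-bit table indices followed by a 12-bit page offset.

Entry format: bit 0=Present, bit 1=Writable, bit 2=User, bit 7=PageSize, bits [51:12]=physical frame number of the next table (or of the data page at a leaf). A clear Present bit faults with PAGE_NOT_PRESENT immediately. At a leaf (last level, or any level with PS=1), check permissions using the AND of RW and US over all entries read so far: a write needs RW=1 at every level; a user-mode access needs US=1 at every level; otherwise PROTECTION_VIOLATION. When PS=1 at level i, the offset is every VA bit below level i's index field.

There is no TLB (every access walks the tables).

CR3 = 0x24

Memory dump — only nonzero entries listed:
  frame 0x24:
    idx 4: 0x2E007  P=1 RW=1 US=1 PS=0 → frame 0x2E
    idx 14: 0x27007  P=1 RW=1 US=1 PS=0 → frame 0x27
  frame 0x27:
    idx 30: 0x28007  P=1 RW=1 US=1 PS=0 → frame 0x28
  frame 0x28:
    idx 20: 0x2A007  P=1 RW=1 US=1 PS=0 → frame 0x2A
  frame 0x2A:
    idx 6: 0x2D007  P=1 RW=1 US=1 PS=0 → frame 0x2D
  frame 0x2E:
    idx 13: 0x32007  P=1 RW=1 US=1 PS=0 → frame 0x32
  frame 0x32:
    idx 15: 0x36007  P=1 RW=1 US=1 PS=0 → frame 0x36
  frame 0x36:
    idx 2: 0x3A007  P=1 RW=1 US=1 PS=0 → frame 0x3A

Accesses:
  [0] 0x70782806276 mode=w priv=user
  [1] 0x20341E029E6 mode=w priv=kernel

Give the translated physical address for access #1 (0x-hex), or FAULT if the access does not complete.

Per-access translation:
#0 VA=0x70782806276 (w,user):
  [0] read 0x24 idx=14: raw=0x27007 flags P=1 W=1 U=1 S=0
  [1] read 0x27 idx=30: raw=0x28007 flags P=1 W=1 U=1 S=0
  [2] read 0x28 idx=20: raw=0x2A007 flags P=1 W=1 U=1 S=0
  [3] read 0x2A idx=6: raw=0x2D007 flags P=1 W=1 U=1 S=0
  → PA=0x2D276  (4 entries read)
#1 VA=0x20341E029E6 (w,kernel):
  [0] read 0x24 idx=4: raw=0x2E007 flags P=1 W=1 U=1 S=0
  [1] read 0x2E idx=13: raw=0x32007 flags P=1 W=1 U=1 S=0
  [2] read 0x32 idx=15: raw=0x36007 flags P=1 W=1 U=1 S=0
  [3] read 0x36 idx=2: raw=0x3A007 flags P=1 W=1 U=1 S=0
  → PA=0x3A9E6  (4 entries read)

Access #1 PA: 0x3A9E6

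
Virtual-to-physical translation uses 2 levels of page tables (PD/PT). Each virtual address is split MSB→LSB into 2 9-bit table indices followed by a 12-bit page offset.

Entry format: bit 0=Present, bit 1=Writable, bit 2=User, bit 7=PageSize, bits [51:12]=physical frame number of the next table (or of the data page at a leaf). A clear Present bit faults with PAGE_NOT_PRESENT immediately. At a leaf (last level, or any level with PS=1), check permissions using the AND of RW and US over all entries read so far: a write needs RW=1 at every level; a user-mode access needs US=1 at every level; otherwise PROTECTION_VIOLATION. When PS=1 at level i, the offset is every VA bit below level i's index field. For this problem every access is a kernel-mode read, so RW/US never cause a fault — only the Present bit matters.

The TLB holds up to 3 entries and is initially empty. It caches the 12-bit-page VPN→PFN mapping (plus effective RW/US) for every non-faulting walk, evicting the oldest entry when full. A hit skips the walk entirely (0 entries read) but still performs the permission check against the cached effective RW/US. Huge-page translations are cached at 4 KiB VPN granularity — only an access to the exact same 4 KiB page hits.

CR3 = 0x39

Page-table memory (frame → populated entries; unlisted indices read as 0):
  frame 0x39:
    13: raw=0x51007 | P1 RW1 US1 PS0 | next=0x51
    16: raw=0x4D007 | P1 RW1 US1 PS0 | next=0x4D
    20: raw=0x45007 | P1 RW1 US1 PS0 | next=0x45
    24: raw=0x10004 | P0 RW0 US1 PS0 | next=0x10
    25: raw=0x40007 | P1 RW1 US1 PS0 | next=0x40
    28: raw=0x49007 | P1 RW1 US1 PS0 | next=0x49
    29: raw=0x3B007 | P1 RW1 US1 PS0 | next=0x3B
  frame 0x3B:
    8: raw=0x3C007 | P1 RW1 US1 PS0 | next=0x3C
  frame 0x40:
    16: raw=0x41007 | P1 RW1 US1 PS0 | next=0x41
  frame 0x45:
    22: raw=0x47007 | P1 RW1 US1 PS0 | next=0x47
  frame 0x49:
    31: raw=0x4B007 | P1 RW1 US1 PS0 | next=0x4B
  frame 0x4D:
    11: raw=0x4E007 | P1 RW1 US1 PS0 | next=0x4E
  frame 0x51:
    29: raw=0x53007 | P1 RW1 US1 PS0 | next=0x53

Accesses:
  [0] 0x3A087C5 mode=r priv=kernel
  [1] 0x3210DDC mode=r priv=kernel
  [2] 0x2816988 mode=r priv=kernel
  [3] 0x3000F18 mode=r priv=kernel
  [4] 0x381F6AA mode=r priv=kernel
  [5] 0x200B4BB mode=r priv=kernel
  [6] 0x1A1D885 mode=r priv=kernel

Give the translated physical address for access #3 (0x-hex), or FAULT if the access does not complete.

Walk each access:
#0 VA=0x3A087C5 (r,kernel):
  [0] read 0x39 idx=29: raw=0x3B007 flags P=1 W=1 U=1 S=0
  [1] read 0x3B idx=8: raw=0x3C007 flags P=1 W=1 U=1 S=0
  → PA=0x3C7C5  (2 entries read)
#1 VA=0x3210DDC (r,kernel):
  [0] read 0x39 idx=25: raw=0x40007 flags P=1 W=1 U=1 S=0
  [1] read 0x40 idx=16: raw=0x41007 flags P=1 W=1 U=1 S=0
  → PA=0x41DDC  (2 entries read)
#2 VA=0x2816988 (r,kernel):
  [0] read 0x39 idx=20: raw=0x45007 flags P=1 W=1 U=1 S=0
  [1] read 0x45 idx=22: raw=0x47007 flags P=1 W=1 U=1 S=0
  → PA=0x47988  (2 entries read)
#3 VA=0x3000F18 (r,kernel):
  [0] read 0x39 idx=24: raw=0x10004 flags P=0 W=0 U=1 S=0
  ⇒ fault: PAGE_NOT_PRESENT  — 1 lookups
#4 VA=0x381F6AA (r,kernel):
  [0] read 0x39 idx=28: raw=0x49007 flags P=1 W=1 U=1 S=0
  [1] read 0x49 idx=31: raw=0x4B007 flags P=1 W=1 U=1 S=0
  → PA=0x4B6AA  (2 entries read)
#5 VA=0x200B4BB (r,kernel):
  [0] read 0x39 idx=16: raw=0x4D007 flags P=1 W=1 U=1 S=0
  [1] read 0x4D idx=11: raw=0x4E007 flags P=1 W=1 U=1 S=0
  → PA=0x4E4BB  (2 entries read)
#6 VA=0x1A1D885 (r,kernel):
  [0] read 0x39 idx=13: raw=0x51007 flags P=1 W=1 U=1 S=0
  [1] read 0x51 idx=29: raw=0x53007 flags P=1 W=1 U=1 S=0
  → PA=0x53885  (2 entries read)

Access #3 PA: FAULT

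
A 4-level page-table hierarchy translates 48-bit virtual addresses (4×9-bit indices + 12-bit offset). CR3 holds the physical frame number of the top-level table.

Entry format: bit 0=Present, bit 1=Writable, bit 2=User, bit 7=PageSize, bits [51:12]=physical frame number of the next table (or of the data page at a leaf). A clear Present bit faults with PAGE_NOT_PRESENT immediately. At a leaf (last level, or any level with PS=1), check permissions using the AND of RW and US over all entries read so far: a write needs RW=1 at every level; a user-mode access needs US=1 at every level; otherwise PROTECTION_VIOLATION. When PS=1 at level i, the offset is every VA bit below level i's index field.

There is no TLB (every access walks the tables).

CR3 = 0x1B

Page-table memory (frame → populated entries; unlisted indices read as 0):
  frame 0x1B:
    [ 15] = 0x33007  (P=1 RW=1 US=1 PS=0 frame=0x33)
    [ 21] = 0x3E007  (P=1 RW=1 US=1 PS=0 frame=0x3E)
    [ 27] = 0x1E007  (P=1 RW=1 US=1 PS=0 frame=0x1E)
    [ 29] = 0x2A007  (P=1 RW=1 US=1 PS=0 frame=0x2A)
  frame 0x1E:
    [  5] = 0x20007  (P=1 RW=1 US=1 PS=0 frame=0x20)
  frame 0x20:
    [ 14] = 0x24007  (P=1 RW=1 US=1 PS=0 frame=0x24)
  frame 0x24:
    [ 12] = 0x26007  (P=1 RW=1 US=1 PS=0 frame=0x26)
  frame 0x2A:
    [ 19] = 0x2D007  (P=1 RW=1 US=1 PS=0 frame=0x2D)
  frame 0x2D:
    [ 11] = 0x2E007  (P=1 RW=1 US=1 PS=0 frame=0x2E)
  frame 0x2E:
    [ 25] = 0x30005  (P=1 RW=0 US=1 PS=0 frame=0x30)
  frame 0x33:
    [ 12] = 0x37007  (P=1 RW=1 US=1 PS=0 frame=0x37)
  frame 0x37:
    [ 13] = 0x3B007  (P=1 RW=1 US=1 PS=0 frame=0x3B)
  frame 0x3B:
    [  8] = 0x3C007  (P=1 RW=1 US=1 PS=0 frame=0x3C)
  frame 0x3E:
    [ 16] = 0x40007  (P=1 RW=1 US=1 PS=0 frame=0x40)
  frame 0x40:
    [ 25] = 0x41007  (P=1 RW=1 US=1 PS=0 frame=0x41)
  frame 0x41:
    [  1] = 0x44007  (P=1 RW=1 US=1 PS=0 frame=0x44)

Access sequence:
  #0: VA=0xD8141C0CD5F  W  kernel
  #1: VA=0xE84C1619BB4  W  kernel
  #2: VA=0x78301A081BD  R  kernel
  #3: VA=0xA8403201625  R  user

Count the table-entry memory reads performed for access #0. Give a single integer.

Trace:
#0 VA=0xD8141C0CD5F (w,kernel):
  L0 @0x1B[27] → 0x1E007  P=1,RW=1,US=1,PS=0
  L1 @0x1E[5] → 0x20007  P=1,RW=1,US=1,PS=0
  L2 @0x20[14] → 0x24007  P=1,RW=1,US=1,PS=0
  L3 @0x24[12] → 0x26007  P=1,RW=1,US=1,PS=0
  ✓ 0x26D5F  — 4 lookups
#1 VA=0xE84C1619BB4 (w,kernel):
  L0 @0x1B[29] → 0x2A007  P=1,RW=1,US=1,PS=0
  L1 @0x2A[19] → 0x2D007  P=1,RW=1,US=1,PS=0
  L2 @0x2D[11] → 0x2E007  P=1,RW=1,US=1,PS=0
  L3 @0x2E[25] → 0x30005  P=1,RW=0,US=1,PS=0
  ⇒ fault: PROTECTION_VIOLATION  — 4 lookups
#2 VA=0x78301A081BD (r,kernel):
  L0 @0x1B[15] → 0x33007  P=1,RW=1,US=1,PS=0
  L1 @0x33[12] → 0x37007  P=1,RW=1,US=1,PS=0
  L2 @0x37[13] → 0x3B007  P=1,RW=1,US=1,PS=0
  L3 @0x3B[8] → 0x3C007  P=1,RW=1,US=1,PS=0
  ✓ 0x3C1BD  — 4 lookups
#3 VA=0xA8403201625 (r,user):
  L0 @0x1B[21] → 0x3E007  P=1,RW=1,US=1,PS=0
  L1 @0x3E[16] → 0x40007  P=1,RW=1,US=1,PS=0
  L2 @0x40[25] → 0x41007  P=1,RW=1,US=1,PS=0
  L3 @0x41[1] → 0x44007  P=1,RW=1,US=1,PS=0
  ✓ 0x44625  — 4 lookups

Entries read for #0: 4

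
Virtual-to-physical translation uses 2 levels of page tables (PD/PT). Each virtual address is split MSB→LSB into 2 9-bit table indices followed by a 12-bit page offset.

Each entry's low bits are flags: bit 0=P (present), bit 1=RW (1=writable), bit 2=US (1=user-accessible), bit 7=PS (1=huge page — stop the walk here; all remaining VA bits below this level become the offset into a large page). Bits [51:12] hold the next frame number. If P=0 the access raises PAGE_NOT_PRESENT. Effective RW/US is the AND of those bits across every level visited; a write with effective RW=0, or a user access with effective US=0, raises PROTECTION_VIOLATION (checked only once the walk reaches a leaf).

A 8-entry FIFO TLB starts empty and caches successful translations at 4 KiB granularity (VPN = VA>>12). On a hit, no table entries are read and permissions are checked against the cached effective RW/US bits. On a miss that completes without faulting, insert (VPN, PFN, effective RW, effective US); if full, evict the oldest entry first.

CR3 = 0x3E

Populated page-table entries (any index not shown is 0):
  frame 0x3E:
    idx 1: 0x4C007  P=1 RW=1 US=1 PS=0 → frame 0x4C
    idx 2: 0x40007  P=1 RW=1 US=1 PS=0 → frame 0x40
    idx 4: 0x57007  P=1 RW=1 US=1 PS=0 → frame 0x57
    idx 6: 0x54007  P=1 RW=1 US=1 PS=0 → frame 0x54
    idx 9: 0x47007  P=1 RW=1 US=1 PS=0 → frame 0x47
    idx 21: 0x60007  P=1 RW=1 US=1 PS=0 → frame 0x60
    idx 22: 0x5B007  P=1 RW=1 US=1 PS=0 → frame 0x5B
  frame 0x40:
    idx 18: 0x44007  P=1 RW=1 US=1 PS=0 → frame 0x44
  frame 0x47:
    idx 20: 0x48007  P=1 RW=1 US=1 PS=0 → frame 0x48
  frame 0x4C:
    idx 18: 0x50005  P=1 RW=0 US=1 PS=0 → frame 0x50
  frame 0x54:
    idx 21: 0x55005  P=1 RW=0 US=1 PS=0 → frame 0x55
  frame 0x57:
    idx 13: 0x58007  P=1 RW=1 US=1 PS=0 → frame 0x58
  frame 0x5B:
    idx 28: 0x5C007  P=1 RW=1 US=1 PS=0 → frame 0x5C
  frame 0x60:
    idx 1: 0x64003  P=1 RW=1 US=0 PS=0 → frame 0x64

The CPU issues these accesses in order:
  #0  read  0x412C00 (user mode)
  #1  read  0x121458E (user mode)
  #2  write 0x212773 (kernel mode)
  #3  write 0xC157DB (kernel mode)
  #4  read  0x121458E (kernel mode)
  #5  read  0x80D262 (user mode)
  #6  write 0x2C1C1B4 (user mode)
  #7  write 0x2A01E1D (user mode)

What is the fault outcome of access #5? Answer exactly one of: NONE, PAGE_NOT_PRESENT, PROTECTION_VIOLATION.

Walk each access:
#0 VA=0x412C00 (r,user):
  lvl0: tbl 0x3E, slot 2 ⇒ 0x40007 (P1/RW1/US1/PS0)
  lvl1: tbl 0x40, slot 18 ⇒ 0x44007 (P1/RW1/US1/PS0)
  ✓ 0x44C00  — 2 lookups
#1 VA=0x121458E (r,user):
  lvl0: tbl 0x3E, slot 9 ⇒ 0x47007 (P1/RW1/US1/PS0)
  lvl1: tbl 0x47, slot 20 ⇒ 0x48007 (P1/RW1/US1/PS0)
  ✓ 0x4858E  — 2 lookups
#2 VA=0x212773 (w,kernel):
  lvl0: tbl 0x3E, slot 1 ⇒ 0x4C007 (P1/RW1/US1/PS0)
  lvl1: tbl 0x4C, slot 18 ⇒ 0x50005 (P1/RW0/US1/PS0)
  → PROTECTION_VIOLATION  (2 entries read)
#3 VA=0xC157DB (w,kernel):
  lvl0: tbl 0x3E, slot 6 ⇒ 0x54007 (P1/RW1/US1/PS0)
  lvl1: tbl 0x54, slot 21 ⇒ 0x55005 (P1/RW0/US1/PS0)
  → PROTECTION_VIOLATION  (2 entries read)
#4 VA=0x121458E (r,kernel):
  TLB hit vpn=0x1214 → PA=0x4858E
#5 VA=0x80D262 (r,user):
  lvl0: tbl 0x3E, slot 4 ⇒ 0x57007 (P1/RW1/US1/PS0)
  lvl1: tbl 0x57, slot 13 ⇒ 0x58007 (P1/RW1/US1/PS0)
  ✓ 0x58262  — 2 lookups
#6 VA=0x2C1C1B4 (w,user):
  lvl0: tbl 0x3E, slot 22 ⇒ 0x5B007 (P1/RW1/US1/PS0)
  lvl1: tbl 0x5B, slot 28 ⇒ 0x5C007 (P1/RW1/US1/PS0)
  ✓ 0x5C1B4  — 2 lookups
#7 VA=0x2A01E1D (w,user):
  lvl0: tbl 0x3E, slot 21 ⇒ 0x60007 (P1/RW1/US1/PS0)
  lvl1: tbl 0x60, slot 1 ⇒ 0x64003 (P1/RW1/US0/PS0)
  → PROTECTION_VIOLATION  (2 entries read)

Access #5 fault: NONE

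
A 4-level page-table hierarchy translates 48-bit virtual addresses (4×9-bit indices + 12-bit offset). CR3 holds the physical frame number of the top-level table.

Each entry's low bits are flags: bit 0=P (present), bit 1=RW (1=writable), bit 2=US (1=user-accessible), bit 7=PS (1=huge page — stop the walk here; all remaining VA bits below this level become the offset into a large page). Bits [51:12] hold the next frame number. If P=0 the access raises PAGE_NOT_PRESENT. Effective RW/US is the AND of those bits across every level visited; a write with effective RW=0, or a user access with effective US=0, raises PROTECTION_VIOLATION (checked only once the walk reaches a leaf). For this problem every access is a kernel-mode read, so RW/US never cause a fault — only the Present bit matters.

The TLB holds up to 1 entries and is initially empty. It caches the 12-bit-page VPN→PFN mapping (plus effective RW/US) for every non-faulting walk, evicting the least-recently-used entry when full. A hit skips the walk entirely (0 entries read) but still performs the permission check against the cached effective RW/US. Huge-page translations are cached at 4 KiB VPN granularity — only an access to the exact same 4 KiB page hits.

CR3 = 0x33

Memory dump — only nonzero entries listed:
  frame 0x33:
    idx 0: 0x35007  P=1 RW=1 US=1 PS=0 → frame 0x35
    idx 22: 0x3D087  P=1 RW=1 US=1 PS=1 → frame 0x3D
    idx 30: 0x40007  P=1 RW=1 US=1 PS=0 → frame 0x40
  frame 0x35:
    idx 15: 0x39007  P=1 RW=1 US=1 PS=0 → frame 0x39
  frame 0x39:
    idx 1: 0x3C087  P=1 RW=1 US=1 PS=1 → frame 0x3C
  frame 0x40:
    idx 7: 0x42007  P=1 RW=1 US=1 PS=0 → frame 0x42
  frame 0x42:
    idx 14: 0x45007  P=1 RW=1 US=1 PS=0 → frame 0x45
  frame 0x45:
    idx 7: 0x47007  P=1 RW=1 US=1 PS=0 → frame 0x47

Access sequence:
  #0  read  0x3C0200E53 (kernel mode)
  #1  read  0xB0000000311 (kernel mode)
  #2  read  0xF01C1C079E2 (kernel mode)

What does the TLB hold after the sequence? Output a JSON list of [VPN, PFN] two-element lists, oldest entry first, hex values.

Trace:
#0 VA=0x3C0200E53 (r,kernel):
  L0: frame=0x33 idx=0 entry=0x35007 [P=1 RW=1 US=1 PS=0]
  L1: frame=0x35 idx=15 entry=0x39007 [P=1 RW=1 US=1 PS=0]
  L2: frame=0x39 idx=1 entry=0x3C087 [P=1 RW=1 US=1 PS=1]
  ⇒ phys 0x3CE53 (huge @L2)  [3 reads]
#1 VA=0xB0000000311 (r,kernel):
  L0: frame=0x33 idx=22 entry=0x3D087 [P=1 RW=1 US=1 PS=1]
  ⇒ phys 0x3D311 (huge @L0)  [1 reads]
#2 VA=0xF01C1C079E2 (r,kernel):
  L0: frame=0x33 idx=30 entry=0x40007 [P=1 RW=1 US=1 PS=0]
  L1: frame=0x40 idx=7 entry=0x42007 [P=1 RW=1 US=1 PS=0]
  L2: frame=0x42 idx=14 entry=0x45007 [P=1 RW=1 US=1 PS=0]
  L3: frame=0x45 idx=7 entry=0x47007 [P=1 RW=1 US=1 PS=0]
  ⇒ phys 0x479E2  [4 reads]

TLB: [["0xF01C1C07", "0x47"]]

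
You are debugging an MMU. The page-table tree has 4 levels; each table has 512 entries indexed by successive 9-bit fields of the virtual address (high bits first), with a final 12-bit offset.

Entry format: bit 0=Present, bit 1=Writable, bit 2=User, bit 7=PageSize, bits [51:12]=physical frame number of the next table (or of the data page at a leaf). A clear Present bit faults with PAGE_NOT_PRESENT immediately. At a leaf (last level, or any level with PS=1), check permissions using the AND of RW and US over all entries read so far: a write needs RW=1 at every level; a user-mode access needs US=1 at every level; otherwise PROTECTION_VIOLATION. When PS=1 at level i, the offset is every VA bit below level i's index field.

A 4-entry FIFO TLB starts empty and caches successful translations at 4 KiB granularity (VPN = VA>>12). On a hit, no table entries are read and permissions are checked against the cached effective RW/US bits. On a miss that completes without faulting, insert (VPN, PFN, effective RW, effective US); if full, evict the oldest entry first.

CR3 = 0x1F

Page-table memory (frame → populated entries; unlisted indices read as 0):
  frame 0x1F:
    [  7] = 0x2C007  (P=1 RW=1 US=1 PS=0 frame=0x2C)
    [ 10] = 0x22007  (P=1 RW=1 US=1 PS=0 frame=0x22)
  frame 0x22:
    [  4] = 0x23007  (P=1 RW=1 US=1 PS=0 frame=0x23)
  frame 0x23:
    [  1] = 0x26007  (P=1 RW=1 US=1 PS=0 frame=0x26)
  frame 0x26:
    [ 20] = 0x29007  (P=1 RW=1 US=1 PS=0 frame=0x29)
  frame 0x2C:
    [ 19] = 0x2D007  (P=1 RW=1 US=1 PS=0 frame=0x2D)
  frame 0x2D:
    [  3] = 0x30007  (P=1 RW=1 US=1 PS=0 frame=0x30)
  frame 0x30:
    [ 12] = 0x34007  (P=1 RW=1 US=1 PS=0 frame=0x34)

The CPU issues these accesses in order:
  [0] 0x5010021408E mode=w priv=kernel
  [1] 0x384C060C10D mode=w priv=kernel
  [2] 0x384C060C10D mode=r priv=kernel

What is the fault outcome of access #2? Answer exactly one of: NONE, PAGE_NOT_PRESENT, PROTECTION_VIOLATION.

Walk each access:
#0 VA=0x5010021408E (w,kernel):
  [0] read 0x1F idx=10: raw=0x22007 flags P=1 W=1 U=1 S=0
  [1] read 0x22 idx=4: raw=0x23007 flags P=1 W=1 U=1 S=0
  [2] read 0x23 idx=1: raw=0x26007 flags P=1 W=1 U=1 S=0
  [3] read 0x26 idx=20: raw=0x29007 flags P=1 W=1 U=1 S=0
  ⇒ phys 0x2908E  [4 reads]
#1 VA=0x384C060C10D (w,kernel):
  [0] read 0x1F idx=7: raw=0x2C007 flags P=1 W=1 U=1 S=0
  [1] read 0x2C idx=19: raw=0x2D007 flags P=1 W=1 U=1 S=0
  [2] read 0x2D idx=3: raw=0x30007 flags P=1 W=1 U=1 S=0
  [3] read 0x30 idx=12: raw=0x34007 flags P=1 W=1 U=1 S=0
  ⇒ phys 0x3410D  [4 reads]
#2 VA=0x384C060C10D (r,kernel):
  TLB hit vpn=0x384C060C → PA=0x3410D

Access #2 fault: NONE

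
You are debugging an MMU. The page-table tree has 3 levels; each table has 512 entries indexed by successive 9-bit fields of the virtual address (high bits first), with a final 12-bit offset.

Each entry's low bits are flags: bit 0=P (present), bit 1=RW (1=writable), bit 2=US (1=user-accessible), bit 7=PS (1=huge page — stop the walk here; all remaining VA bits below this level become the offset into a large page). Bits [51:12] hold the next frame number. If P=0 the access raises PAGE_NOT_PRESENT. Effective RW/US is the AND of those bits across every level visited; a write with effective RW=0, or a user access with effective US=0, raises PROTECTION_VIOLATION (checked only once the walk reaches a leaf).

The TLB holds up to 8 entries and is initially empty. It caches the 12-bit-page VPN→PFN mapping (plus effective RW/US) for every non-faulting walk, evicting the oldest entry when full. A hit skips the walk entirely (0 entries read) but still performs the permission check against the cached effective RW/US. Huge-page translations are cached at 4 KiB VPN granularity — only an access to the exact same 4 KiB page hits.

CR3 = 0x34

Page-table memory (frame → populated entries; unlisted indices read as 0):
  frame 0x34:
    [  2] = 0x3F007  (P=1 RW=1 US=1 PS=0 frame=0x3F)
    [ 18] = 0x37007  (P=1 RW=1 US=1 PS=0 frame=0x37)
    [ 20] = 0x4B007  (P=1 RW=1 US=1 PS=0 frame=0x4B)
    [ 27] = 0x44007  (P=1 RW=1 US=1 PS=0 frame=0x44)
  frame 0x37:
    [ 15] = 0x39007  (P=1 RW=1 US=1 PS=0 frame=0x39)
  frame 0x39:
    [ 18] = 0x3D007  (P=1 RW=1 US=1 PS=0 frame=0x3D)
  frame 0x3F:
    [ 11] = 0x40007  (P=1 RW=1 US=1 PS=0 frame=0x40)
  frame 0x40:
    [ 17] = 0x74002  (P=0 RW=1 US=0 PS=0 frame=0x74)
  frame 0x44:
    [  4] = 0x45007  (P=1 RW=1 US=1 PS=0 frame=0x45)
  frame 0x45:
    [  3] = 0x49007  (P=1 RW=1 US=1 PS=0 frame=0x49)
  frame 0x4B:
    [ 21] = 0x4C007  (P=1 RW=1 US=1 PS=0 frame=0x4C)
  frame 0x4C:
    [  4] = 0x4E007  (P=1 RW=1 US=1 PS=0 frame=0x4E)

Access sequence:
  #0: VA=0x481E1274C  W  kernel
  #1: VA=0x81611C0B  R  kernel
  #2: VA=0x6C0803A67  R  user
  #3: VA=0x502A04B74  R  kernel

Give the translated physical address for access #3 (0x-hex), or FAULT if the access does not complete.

Walk each access:
#0 VA=0x481E1274C (w,kernel):
  L0: frame=0x34 idx=18 entry=0x37007 [P=1 RW=1 US=1 PS=0]
  L1: frame=0x37 idx=15 entry=0x39007 [P=1 RW=1 US=1 PS=0]
  L2: frame=0x39 idx=18 entry=0x3D007 [P=1 RW=1 US=1 PS=0]
  ✓ 0x3D74C  — 3 lookups
#1 VA=0x81611C0B (r,kernel):
  L0: frame=0x34 idx=2 entry=0x3F007 [P=1 RW=1 US=1 PS=0]
  L1: frame=0x3F idx=11 entry=0x40007 [P=1 RW=1 US=1 PS=0]
  L2: frame=0x40 idx=17 entry=0x74002 [P=0 RW=1 US=0 PS=0]
  ⇒ fault: PAGE_NOT_PRESENT  — 3 lookups
#2 VA=0x6C0803A67 (r,user):
  L0: frame=0x34 idx=27 entry=0x44007 [P=1 RW=1 US=1 PS=0]
  L1: frame=0x44 idx=4 entry=0x45007 [P=1 RW=1 US=1 PS=0]
  L2: frame=0x45 idx=3 entry=0x49007 [P=1 RW=1 US=1 PS=0]
  ✓ 0x49A67  — 3 lookups
#3 VA=0x502A04B74 (r,kernel):
  L0: frame=0x34 idx=20 entry=0x4B007 [P=1 RW=1 US=1 PS=0]
  L1: frame=0x4B idx=21 entry=0x4C007 [P=1 RW=1 US=1 PS=0]
  L2: frame=0x4C idx=4 entry=0x4E007 [P=1 RW=1 US=1 PS=0]
  ✓ 0x4EB74  — 3 lookups

Access #3 PA: 0x4EB74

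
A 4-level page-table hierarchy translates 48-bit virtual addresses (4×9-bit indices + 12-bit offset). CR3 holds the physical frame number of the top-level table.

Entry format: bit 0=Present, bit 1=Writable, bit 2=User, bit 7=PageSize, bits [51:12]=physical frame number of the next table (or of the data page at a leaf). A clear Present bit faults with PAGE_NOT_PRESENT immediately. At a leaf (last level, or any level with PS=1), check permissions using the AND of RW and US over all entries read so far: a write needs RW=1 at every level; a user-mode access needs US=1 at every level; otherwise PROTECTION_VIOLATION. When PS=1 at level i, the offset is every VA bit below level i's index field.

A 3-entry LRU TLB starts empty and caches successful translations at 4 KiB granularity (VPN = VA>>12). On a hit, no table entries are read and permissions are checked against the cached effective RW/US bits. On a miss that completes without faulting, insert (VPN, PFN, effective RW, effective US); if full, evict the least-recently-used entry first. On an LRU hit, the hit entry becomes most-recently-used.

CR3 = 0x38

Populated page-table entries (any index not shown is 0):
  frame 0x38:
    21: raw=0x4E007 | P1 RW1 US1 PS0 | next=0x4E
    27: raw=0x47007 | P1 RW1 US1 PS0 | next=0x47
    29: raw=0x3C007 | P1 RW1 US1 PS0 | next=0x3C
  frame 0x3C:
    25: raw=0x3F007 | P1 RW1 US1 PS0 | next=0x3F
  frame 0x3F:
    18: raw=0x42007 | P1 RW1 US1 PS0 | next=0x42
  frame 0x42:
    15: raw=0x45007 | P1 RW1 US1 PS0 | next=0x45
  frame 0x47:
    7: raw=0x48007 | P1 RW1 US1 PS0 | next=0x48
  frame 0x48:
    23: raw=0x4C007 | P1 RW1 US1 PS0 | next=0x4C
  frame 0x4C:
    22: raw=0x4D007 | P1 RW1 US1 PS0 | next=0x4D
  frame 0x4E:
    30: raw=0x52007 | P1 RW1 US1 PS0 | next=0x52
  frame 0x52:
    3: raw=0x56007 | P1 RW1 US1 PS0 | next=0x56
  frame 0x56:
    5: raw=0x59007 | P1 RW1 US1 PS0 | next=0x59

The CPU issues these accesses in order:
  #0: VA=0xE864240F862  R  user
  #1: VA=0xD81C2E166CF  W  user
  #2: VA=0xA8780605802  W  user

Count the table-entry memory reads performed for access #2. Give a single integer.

Trace:
#0 VA=0xE864240F862 (r,user):
  L0: frame=0x38 idx=29 entry=0x3C007 [P=1 RW=1 US=1 PS=0]
  L1: frame=0x3C idx=25 entry=0x3F007 [P=1 RW=1 US=1 PS=0]
  L2: frame=0x3F idx=18 entry=0x42007 [P=1 RW=1 US=1 PS=0]
  L3: frame=0x42 idx=15 entry=0x45007 [P=1 RW=1 US=1 PS=0]
  → PA=0x45862  (4 entries read)
#1 VA=0xD81C2E166CF (w,user):
  L0: frame=0x38 idx=27 entry=0x47007 [P=1 RW=1 US=1 PS=0]
  L1: frame=0x47 idx=7 entry=0x48007 [P=1 RW=1 US=1 PS=0]
  L2: frame=0x48 idx=23 entry=0x4C007 [P=1 RW=1 US=1 PS=0]
  L3: frame=0x4C idx=22 entry=0x4D007 [P=1 RW=1 US=1 PS=0]
  → PA=0x4D6CF  (4 entries read)
#2 VA=0xA8780605802 (w,user):
  L0: frame=0x38 idx=21 entry=0x4E007 [P=1 RW=1 US=1 PS=0]
  L1: frame=0x4E idx=30 entry=0x52007 [P=1 RW=1 US=1 PS=0]
  L2: frame=0x52 idx=3 entry=0x56007 [P=1 RW=1 US=1 PS=0]
  L3: frame=0x56 idx=5 entry=0x59007 [P=1 RW=1 US=1 PS=0]
  → PA=0x59802  (4 entries read)

Entries read for #2: 4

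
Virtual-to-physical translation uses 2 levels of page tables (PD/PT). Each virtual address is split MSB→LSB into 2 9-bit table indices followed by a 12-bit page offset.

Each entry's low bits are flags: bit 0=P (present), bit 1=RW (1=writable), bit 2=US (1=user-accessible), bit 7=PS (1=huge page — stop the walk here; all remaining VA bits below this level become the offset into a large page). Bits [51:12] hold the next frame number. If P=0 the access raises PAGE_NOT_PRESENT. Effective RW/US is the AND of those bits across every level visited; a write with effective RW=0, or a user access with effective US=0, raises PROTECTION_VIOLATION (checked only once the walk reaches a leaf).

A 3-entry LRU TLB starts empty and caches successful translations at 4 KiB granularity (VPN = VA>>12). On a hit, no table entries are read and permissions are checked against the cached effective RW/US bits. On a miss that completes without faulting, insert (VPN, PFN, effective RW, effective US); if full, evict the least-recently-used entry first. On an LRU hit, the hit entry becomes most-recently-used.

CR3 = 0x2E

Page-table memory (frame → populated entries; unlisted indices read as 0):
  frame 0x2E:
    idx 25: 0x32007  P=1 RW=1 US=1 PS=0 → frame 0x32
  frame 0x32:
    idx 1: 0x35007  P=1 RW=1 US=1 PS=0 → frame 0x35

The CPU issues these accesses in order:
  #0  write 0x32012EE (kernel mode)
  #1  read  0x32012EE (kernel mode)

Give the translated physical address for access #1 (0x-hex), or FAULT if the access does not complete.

Per-access translation:
#0 VA=0x32012EE (w,kernel):
  L0: frame=0x2E idx=25 entry=0x32007 [P=1 RW=1 US=1 PS=0]
  L1: frame=0x32 idx=1 entry=0x35007 [P=1 RW=1 US=1 PS=0]
  → PA=0x352EE  (2 entries read)
#1 VA=0x32012EE (r,kernel):
  TLB hit vpn=0x3201 → PA=0x352EE

Access #1 PA: 0x352EE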